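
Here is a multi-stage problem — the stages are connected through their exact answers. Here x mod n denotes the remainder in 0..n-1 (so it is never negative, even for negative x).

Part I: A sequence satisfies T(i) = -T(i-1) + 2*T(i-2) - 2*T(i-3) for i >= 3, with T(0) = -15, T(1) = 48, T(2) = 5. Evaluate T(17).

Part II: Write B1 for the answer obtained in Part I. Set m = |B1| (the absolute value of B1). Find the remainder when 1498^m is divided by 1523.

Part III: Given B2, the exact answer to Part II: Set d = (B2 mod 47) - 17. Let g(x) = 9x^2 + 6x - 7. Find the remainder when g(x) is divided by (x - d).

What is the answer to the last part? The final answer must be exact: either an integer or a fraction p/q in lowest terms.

Part I: T(3) = -1*(5) + 2*(48) - 2*(-15) = 121; iterating: T(3)=121, T(4)=-207, T(5)=439, T(6)=-1095, T(7)=2387, T(8)=-5455, T(9)=12419, T(10)=-28103, T(11)=63851, T(12)=-144895, T(13)=328803, T(14)=-746295, T(15)=1693691, T(16)=-3843887, T(17)=8723859; answer 8723859
Part II: B1 = 8723859; m = 8723859; squarings mod 1523: 1498^1=1498, 1498^2=625, 1498^4=737, 1498^8=981, 1498^16=1348, 1498^32=165, 1498^64=1334, 1498^128=692, 1498^256=642, 1498^512=954, 1498^1024=885, 1498^2048=403, 1498^4096=971, 1498^8192=104, 1498^16384=155, 1498^32768=1180, 1498^65536=378, 1498^131072=1245, 1498^262144=1134, 1498^524288=544, 1498^1048576=474, 1498^2097152=795, 1498^4194304=1503, 1498^8388608=400; 1498^8723859 = 1498^1 * 1498^2 * 1498^16 * 1498^128 * 1498^256 * 1498^1024 * 1498^2048 * 1498^4096 * 1498^65536 * 1498^262144 * 1498^8388608 = 528 (mod 1523); answer 528
Part III: B2 = 528; d = -6; remainder = value at the root: 9*(-6)^2 + 6*(-6)^1 - 7 = (324) + (-36) + (-7) = 281; answer 281

281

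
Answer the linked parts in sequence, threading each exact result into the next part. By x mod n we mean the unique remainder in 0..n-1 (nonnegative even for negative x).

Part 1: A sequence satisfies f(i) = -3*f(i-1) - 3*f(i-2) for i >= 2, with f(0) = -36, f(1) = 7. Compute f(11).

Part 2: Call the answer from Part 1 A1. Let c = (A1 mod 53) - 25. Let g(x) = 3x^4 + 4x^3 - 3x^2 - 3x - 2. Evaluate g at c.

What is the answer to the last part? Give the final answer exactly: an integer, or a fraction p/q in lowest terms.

545137

Part 1: f(2) = -3*(7) - 3*(-36) = 87; iterating: f(2)=87, f(3)=-282, f(4)=585, f(5)=-909, f(6)=972, f(7)=-189, f(8)=-2349, f(9)=7614, f(10)=-15795, f(11)=24543; answer 24543
Part 2: A1 = 24543; c = -21; 3*(-21)^4 + 4*(-21)^3 - 3*(-21)^2 - 3*(-21)^1 - 2 = (583443) + (-37044) + (-1323) + (63) + (-2) = 545137; answer 545137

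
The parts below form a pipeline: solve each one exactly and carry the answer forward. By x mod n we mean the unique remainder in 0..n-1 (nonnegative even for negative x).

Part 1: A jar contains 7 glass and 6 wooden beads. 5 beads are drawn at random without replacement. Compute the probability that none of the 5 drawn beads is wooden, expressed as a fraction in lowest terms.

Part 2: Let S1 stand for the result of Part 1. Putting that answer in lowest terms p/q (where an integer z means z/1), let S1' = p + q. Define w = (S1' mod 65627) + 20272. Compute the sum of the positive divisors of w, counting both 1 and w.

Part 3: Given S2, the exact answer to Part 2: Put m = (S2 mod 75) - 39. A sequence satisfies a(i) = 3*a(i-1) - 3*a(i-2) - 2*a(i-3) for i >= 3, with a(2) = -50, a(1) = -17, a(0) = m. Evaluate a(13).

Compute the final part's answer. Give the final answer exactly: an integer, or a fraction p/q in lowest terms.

Part 1: total draws C(13,5) = 1287; favorable C(7,5) = 21; P = 7/429; answer 7/429
Part 2: S1 = 7/429; threaded value p + q = 436; w = 20708; 20708 = 2^2 * 31 * 167; sigma = (1 + 2 + 4) * (1 + 31) * (1 + 167) = 7 * 32 * 168 = 37632; answer 37632
Part 3: S2 = 37632; m = 18; a(3) = 3*(-50) - 3*(-17) - 2*(18) = -135; iterating: a(3)=-135, a(4)=-221, a(5)=-158, a(6)=459, a(7)=2293, a(8)=5818, a(9)=9657, a(10)=6931, a(11)=-19814, a(12)=-99549, a(13)=-253067; answer -253067

-253067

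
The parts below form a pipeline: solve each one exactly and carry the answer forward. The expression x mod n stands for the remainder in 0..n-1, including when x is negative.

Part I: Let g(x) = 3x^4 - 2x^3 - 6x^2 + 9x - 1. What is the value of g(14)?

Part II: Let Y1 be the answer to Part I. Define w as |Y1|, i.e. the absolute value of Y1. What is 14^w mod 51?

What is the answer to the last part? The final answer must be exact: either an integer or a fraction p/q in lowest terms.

29

Part I: 3*(14)^4 - 2*(14)^3 - 6*(14)^2 + 9*(14)^1 - 1 = (115248) + (-5488) + (-1176) + (126) + (-1) = 108709; answer 108709
Part II: Y1 = 108709; w = 108709; squarings mod 51: 14^1=14, 14^2=43, 14^4=13, 14^8=16, 14^16=1, 14^32=1, 14^64=1, 14^128=1, 14^256=1, 14^512=1, 14^1024=1, 14^2048=1, 14^4096=1, 14^8192=1, 14^16384=1, 14^32768=1, 14^65536=1; 14^108709 = 14^1 * 14^4 * 14^32 * 14^128 * 14^2048 * 14^8192 * 14^32768 * 14^65536 = 29 (mod 51); answer 29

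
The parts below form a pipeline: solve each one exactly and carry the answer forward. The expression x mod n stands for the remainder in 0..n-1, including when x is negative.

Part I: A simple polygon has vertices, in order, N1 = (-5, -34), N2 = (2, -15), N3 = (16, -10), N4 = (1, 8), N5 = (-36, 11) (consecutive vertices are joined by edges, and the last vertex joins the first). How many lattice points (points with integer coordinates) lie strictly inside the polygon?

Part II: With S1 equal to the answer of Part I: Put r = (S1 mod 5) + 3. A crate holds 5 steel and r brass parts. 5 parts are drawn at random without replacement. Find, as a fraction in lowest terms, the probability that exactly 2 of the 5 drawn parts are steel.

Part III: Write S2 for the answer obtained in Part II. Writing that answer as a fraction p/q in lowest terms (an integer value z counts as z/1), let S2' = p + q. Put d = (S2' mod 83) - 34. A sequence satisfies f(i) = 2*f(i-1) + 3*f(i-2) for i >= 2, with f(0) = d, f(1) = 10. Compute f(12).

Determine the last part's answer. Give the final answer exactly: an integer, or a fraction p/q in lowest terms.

Part I: cross terms: (-5*-15 - 2*-34)=143, (2*-10 - 16*-15)=220, (16*8 - 1*-10)=138, (1*11 - -36*8)=299, (-36*-34 - -5*11)=1279; twice the area = |2079| = 2079; area = 2079/2; boundary points = 1 + 1 + 3 + 1 + 1 = 7; strictly interior points = area - boundary/2 + 1 = 1037; answer 1037
Part II: S1 = 1037; r = 5; total draws C(10,5) = 252; favorable C(5,2)*C(5,3) = 100; P = 25/63; answer 25/63
Part III: S2 = 25/63; threaded value p + q = 88; d = -29; f(2) = 2*(10) + 3*(-29) = -67; iterating: f(2)=-67, f(3)=-104, f(4)=-409, f(5)=-1130, f(6)=-3487, f(7)=-10364, f(8)=-31189, f(9)=-93470, f(10)=-280507, f(11)=-841424, f(12)=-2524369; answer -2524369

-2524369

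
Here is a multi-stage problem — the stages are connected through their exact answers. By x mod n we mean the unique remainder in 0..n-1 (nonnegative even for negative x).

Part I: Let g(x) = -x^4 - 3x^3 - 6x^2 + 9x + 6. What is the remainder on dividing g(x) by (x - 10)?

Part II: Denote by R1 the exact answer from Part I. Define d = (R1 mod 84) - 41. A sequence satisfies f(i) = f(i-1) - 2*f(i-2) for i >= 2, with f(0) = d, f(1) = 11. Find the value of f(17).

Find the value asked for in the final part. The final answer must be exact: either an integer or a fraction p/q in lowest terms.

Part I: remainder = value at the root: -1*(10)^4 - 3*(10)^3 - 6*(10)^2 + 9*(10)^1 + 6 = (-10000) + (-3000) + (-600) + (90) + (6) = -13504; answer -13504
Part II: R1 = -13504; d = -21; f(2) = 1*(11) - 2*(-21) = 53; iterating: f(2)=53, f(3)=31, f(4)=-75, f(5)=-137, f(6)=13, f(7)=287, f(8)=261, f(9)=-313, f(10)=-835, f(11)=-209, f(12)=1461, f(13)=1879, f(14)=-1043, f(15)=-4801, f(16)=-2715, f(17)=6887; answer 6887

6887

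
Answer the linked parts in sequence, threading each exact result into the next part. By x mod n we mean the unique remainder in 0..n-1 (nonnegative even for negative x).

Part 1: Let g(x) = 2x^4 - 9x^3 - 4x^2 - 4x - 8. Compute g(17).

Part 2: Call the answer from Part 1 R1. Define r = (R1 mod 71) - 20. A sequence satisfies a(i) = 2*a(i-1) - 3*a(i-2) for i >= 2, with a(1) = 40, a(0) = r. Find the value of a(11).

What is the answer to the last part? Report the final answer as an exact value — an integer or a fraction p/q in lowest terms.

Part 1: 2*(17)^4 - 9*(17)^3 - 4*(17)^2 - 4*(17)^1 - 8 = (167042) + (-44217) + (-1156) + (-68) + (-8) = 121593; answer 121593
Part 2: R1 = 121593; r = 21; a(2) = 2*(40) - 3*(21) = 17; iterating: a(2)=17, a(3)=-86, a(4)=-223, a(5)=-188, a(6)=293, a(7)=1150, a(8)=1421, a(9)=-608, a(10)=-5479, a(11)=-9134; answer -9134

-9134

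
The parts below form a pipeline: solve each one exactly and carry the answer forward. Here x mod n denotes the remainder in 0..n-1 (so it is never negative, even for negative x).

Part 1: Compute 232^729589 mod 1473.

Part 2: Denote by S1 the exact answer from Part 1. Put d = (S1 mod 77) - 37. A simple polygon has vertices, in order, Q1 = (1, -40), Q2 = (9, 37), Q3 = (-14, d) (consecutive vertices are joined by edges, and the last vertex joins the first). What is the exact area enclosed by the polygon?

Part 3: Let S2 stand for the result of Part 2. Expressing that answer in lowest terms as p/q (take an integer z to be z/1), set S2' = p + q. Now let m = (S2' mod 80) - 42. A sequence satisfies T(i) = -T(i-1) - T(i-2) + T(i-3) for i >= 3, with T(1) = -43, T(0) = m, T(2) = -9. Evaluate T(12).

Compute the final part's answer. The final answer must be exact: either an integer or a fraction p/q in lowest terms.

Part 1: squarings mod 1473: 232^1=232, 232^2=796, 232^4=226, 232^8=994, 232^16=1126, 232^32=1096, 232^64=721, 232^128=1345, 232^256=181, 232^512=355, 232^1024=820, 232^2048=712, 232^4096=232, 232^8192=796, 232^16384=226, 232^32768=994, 232^65536=1126, 232^131072=1096, 232^262144=721, 232^524288=1345; 232^729589 = 232^1 * 232^4 * 232^16 * 232^32 * 232^64 * 232^128 * 232^256 * 232^8192 * 232^65536 * 232^131072 * 232^524288 = 316 (mod 1473); answer 316
Part 2: S1 = 316; d = -29; cross terms: (1*37 - 9*-40)=397, (9*-29 - -14*37)=257, (-14*-40 - 1*-29)=589; twice the area = |1243| = 1243; area = 1243/2; answer 1243/2
Part 3: S2 = 1243/2; threaded value p + q = 1245; m = 3; T(3) = -1*(-9) - 1*(-43) + 1*(3) = 55; iterating: T(3)=55, T(4)=-89, T(5)=25, T(6)=119, T(7)=-233, T(8)=139, T(9)=213, T(10)=-585, T(11)=511, T(12)=287; answer 287

287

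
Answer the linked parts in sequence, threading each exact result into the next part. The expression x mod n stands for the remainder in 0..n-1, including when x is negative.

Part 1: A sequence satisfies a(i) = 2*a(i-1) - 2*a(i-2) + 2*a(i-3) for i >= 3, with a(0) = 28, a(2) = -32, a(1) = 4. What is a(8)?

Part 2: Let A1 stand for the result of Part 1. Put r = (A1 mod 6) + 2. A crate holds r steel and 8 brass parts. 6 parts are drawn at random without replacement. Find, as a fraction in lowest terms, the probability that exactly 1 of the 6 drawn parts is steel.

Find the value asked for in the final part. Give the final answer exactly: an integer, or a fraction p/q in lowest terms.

8/33

Part 1: a(3) = 2*(-32) - 2*(4) + 2*(28) = -16; iterating: a(3)=-16, a(4)=40, a(5)=48, a(6)=-16, a(7)=-48, a(8)=32; answer 32
Part 2: A1 = 32; r = 4; total draws C(12,6) = 924; favorable C(4,1)*C(8,5) = 224; P = 8/33; answer 8/33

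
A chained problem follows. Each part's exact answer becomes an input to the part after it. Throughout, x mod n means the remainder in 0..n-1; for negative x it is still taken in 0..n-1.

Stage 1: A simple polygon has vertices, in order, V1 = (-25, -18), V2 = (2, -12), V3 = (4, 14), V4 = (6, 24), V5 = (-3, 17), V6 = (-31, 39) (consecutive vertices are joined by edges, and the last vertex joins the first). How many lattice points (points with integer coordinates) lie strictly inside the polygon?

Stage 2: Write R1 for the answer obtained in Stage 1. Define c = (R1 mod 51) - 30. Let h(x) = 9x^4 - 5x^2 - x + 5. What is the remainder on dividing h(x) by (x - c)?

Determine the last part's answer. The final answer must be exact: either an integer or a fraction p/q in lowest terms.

131158

Stage 1: cross terms: (-25*-12 - 2*-18)=336, (2*14 - 4*-12)=76, (4*24 - 6*14)=12, (6*17 - -3*24)=174, (-3*39 - -31*17)=410, (-31*-18 - -25*39)=1533; twice the area = |2541| = 2541; area = 2541/2; boundary points = 3 + 2 + 2 + 1 + 2 + 3 = 13; strictly interior points = area - boundary/2 + 1 = 1265; answer 1265
Stage 2: R1 = 1265; c = 11; remainder = value at the root: 9*(11)^4 - 5*(11)^2 - 1*(11)^1 + 5 = (131769) + (-605) + (-11) + (5) = 131158; answer 131158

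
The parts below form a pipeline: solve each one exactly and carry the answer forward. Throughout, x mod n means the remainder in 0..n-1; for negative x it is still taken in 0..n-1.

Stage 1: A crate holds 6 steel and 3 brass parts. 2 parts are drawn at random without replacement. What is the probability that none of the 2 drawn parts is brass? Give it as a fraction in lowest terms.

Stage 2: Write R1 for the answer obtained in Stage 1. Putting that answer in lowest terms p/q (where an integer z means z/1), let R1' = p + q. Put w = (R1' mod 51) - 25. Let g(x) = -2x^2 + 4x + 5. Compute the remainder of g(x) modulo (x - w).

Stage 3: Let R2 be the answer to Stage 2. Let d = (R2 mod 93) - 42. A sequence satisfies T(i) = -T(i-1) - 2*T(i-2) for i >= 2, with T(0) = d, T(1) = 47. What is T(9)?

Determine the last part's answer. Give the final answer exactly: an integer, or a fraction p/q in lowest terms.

Stage 1: total draws C(9,2) = 36; favorable C(6,2) = 15; P = 5/12; answer 5/12
Stage 2: R1 = 5/12; threaded value p + q = 17; w = -8; remainder = value at the root: -2*(-8)^2 + 4*(-8)^1 + 5 = (-128) + (-32) + (5) = -155; answer -155
Stage 3: R2 = -155; d = -11; T(2) = -1*(47) - 2*(-11) = -25; iterating: T(2)=-25, T(3)=-69, T(4)=119, T(5)=19, T(6)=-257, T(7)=219, T(8)=295, T(9)=-733; answer -733

-733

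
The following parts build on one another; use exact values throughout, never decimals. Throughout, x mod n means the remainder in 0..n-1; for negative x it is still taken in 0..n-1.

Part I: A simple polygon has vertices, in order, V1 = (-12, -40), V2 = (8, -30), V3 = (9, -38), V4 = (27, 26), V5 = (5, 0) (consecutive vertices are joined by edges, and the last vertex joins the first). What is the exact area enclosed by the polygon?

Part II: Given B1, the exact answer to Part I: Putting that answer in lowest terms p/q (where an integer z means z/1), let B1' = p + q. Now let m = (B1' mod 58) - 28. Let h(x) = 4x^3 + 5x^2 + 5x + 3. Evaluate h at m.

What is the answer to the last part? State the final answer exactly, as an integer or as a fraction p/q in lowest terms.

1655

Part I: cross terms: (-12*-30 - 8*-40)=680, (8*-38 - 9*-30)=-34, (9*26 - 27*-38)=1260, (27*0 - 5*26)=-130, (5*-40 - -12*0)=-200; twice the area = |1576| = 1576; area = 788; answer 788
Part II: B1 = 788; threaded value p + q = 789; m = 7; 4*(7)^3 + 5*(7)^2 + 5*(7)^1 + 3 = (1372) + (245) + (35) + (3) = 1655; answer 1655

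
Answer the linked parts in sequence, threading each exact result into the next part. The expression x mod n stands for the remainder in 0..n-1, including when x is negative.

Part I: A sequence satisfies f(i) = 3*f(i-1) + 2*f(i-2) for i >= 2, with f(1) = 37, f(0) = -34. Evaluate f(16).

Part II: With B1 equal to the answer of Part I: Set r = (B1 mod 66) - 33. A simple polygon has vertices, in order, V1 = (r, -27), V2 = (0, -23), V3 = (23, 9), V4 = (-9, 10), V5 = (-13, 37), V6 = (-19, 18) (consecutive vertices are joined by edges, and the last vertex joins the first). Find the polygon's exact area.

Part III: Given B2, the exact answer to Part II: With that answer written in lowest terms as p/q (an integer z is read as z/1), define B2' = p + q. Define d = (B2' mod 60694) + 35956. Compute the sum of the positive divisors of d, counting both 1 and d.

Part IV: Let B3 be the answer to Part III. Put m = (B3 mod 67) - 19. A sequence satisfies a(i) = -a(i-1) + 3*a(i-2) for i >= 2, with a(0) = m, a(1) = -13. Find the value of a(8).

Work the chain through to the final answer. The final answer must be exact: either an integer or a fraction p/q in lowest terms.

784

Part I: f(2) = 3*(37) + 2*(-34) = 43; iterating: f(2)=43, f(3)=203, f(4)=695, f(5)=2491, f(6)=8863, f(7)=31571, f(8)=112439, f(9)=400459, f(10)=1426255, f(11)=5079683, f(12)=18091559, f(13)=64434043, f(14)=229485247, f(15)=817323827, f(16)=2910941975; answer 2910941975
Part II: B1 = 2910941975; r = -4; cross terms: (-4*-23 - 0*-27)=92, (0*9 - 23*-23)=529, (23*10 - -9*9)=311, (-9*37 - -13*10)=-203, (-13*18 - -19*37)=469, (-19*-27 - -4*18)=585; twice the area = |1783| = 1783; area = 1783/2; answer 1783/2
Part III: B2 = 1783/2; threaded value p + q = 1785; d = 37741; 37741 = 11 * 47 * 73; sigma = (1 + 11) * (1 + 47) * (1 + 73) = 12 * 48 * 74 = 42624; answer 42624
Part IV: B3 = 42624; m = -7; a(2) = -1*(-13) + 3*(-7) = -8; iterating: a(2)=-8, a(3)=-31, a(4)=7, a(5)=-100, a(6)=121, a(7)=-421, a(8)=784; answer 784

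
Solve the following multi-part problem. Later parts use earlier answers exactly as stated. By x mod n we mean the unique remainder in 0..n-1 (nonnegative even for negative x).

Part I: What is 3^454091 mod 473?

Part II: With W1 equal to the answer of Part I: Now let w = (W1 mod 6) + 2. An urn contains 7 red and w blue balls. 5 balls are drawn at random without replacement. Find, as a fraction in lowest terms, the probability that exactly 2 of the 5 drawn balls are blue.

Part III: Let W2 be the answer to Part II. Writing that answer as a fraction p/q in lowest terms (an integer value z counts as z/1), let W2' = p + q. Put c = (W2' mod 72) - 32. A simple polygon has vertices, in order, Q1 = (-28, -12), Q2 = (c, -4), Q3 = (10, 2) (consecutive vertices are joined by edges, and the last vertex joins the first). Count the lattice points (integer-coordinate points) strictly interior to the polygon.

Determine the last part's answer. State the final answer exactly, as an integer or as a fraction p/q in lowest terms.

Part I: squarings mod 473: 3^1=3, 3^2=9, 3^4=81, 3^8=412, 3^16=410, 3^32=185, 3^64=169, 3^128=181, 3^256=124, 3^512=240, 3^1024=367, 3^2048=357, 3^4096=212, 3^8192=9, 3^16384=81, 3^32768=412, 3^65536=410, 3^131072=185, 3^262144=169; 3^454091 = 3^1 * 3^2 * 3^8 * 3^64 * 3^128 * 3^256 * 3^1024 * 3^2048 * 3^8192 * 3^16384 * 3^32768 * 3^131072 * 3^262144 = 190 (mod 473); answer 190
Part II: W1 = 190; w = 6; total draws C(13,5) = 1287; favorable C(6,2)*C(7,3) = 525; P = 175/429; answer 175/429
Part III: W2 = 175/429; threaded value p + q = 604; c = -4; cross terms: (-28*-4 - -4*-12)=64, (-4*2 - 10*-4)=32, (10*-12 - -28*2)=-64; twice the area = |32| = 32; area = 16; boundary points = 8 + 2 + 2 = 12; strictly interior points = area - boundary/2 + 1 = 11; answer 11

11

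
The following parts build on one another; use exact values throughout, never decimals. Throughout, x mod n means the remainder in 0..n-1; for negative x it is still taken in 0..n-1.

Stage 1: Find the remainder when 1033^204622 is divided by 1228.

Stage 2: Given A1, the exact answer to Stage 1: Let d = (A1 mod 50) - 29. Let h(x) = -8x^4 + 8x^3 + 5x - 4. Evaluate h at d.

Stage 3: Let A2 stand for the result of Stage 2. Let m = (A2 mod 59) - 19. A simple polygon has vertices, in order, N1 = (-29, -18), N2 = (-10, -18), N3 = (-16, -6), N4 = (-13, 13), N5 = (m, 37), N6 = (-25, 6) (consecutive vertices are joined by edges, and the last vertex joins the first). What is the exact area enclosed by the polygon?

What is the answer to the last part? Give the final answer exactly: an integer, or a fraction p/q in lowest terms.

Stage 1: squarings mod 1228: 1033^1=1033, 1033^2=1185, 1033^4=621, 1033^8=49, 1033^16=1173, 1033^32=569, 1033^64=797, 1033^128=333, 1033^256=369, 1033^512=1081, 1033^1024=733, 1033^2048=653, 1033^4096=293, 1033^8192=1117, 1033^16384=41, 1033^32768=453, 1033^65536=133, 1033^131072=497; 1033^204622 = 1033^2 * 1033^4 * 1033^8 * 1033^64 * 1033^256 * 1033^512 * 1033^1024 * 1033^2048 * 1033^4096 * 1033^65536 * 1033^131072 = 165 (mod 1228); answer 165
Stage 2: A1 = 165; d = -14; -8*(-14)^4 + 8*(-14)^3 + 5*(-14)^1 - 4 = (-307328) + (-21952) + (-70) + (-4) = -329354; answer -329354
Stage 3: A2 = -329354; m = 24; cross terms: (-29*-18 - -10*-18)=342, (-10*-6 - -16*-18)=-228, (-16*13 - -13*-6)=-286, (-13*37 - 24*13)=-793, (24*6 - -25*37)=1069, (-25*-18 - -29*6)=624; twice the area = |728| = 728; area = 364; answer 364

364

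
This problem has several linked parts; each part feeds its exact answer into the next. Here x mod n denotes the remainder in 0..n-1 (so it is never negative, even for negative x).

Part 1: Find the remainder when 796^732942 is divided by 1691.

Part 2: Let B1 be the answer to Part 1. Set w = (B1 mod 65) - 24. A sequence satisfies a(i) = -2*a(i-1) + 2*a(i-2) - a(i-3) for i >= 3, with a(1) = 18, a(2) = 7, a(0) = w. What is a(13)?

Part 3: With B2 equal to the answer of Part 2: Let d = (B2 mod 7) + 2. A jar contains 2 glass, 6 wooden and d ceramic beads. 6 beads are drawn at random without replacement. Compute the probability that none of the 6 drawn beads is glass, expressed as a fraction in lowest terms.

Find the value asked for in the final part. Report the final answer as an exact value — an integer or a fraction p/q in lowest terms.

3/8

Part 1: squarings mod 1691: 796^1=796, 796^2=1182, 796^4=358, 796^8=1339, 796^16=461, 796^32=1146, 796^64=1100, 796^128=935, 796^256=1669, 796^512=484, 796^1024=898, 796^2048=1488, 796^4096=625, 796^8192=4, 796^16384=16, 796^32768=256, 796^65536=1278, 796^131072=1469, 796^262144=245, 796^524288=840; 796^732942 = 796^2 * 796^4 * 796^8 * 796^256 * 796^512 * 796^1024 * 796^2048 * 796^8192 * 796^65536 * 796^131072 * 796^524288 = 704 (mod 1691); answer 704
Part 2: B1 = 704; w = 30; a(3) = -2*(7) + 2*(18) - 1*(30) = -8; iterating: a(3)=-8, a(4)=12, a(5)=-47, a(6)=126, a(7)=-358, a(8)=1015, a(9)=-2872, a(10)=8132, a(11)=-23023, a(12)=65182, a(13)=-184542; answer -184542
Part 3: B2 = -184542; d = 8; total draws C(16,6) = 8008; favorable C(14,6) = 3003; P = 3/8; answer 3/8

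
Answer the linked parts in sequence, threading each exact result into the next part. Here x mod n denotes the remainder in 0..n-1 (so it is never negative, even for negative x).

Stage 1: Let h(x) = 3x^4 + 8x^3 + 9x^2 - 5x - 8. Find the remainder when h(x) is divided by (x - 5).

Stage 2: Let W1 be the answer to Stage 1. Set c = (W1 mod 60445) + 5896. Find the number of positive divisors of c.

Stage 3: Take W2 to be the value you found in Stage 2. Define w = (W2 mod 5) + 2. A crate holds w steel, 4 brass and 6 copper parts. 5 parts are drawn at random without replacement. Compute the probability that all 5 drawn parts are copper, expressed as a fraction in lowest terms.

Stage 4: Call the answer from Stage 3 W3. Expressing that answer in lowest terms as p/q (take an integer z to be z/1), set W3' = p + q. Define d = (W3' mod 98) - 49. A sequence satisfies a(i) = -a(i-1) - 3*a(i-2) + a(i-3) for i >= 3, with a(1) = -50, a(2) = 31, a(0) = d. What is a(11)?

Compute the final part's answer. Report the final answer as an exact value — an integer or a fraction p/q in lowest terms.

Stage 1: remainder = value at the root: 3*(5)^4 + 8*(5)^3 + 9*(5)^2 - 5*(5)^1 - 8 = (1875) + (1000) + (225) + (-25) + (-8) = 3067; answer 3067
Stage 2: W1 = 3067; c = 8963; 8963 is prime, so its only divisors are 1 and 8963; count = 2; answer 2
Stage 3: W2 = 2; w = 4; total draws C(14,5) = 2002; favorable C(6,5) = 6; P = 3/1001; answer 3/1001
Stage 4: W3 = 3/1001; threaded value p + q = 1004; d = -25; a(3) = -1*(31) - 3*(-50) + 1*(-25) = 94; iterating: a(3)=94, a(4)=-237, a(5)=-14, a(6)=819, a(7)=-1014, a(8)=-1457, a(9)=5318, a(10)=-1961, a(11)=-15450; answer -15450

-15450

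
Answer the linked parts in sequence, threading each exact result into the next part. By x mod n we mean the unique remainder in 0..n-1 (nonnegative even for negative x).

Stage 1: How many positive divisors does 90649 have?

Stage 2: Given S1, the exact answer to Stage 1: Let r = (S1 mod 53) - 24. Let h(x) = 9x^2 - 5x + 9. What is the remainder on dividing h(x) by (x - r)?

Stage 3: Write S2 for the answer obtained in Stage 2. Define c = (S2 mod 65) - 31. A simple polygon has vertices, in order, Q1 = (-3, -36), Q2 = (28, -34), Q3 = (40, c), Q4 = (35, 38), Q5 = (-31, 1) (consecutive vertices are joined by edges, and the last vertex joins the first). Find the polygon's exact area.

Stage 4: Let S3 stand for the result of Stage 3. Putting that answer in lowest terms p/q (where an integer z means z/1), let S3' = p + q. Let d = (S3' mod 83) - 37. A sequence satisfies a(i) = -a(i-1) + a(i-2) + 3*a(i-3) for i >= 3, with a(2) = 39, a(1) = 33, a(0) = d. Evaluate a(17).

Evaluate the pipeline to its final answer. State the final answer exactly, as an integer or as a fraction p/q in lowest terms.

Stage 1: 90649 = 13 * 19 * 367; number of divisors = (1+1) * (1+1) * (1+1) = 8; answer 8
Stage 2: S1 = 8; r = -16; remainder = value at the root: 9*(-16)^2 - 5*(-16)^1 + 9 = (2304) + (80) + (9) = 2393; answer 2393
Stage 3: S2 = 2393; c = 22; cross terms: (-3*-34 - 28*-36)=1110, (28*22 - 40*-34)=1976, (40*38 - 35*22)=750, (35*1 - -31*38)=1213, (-31*-36 - -3*1)=1119; twice the area = |6168| = 6168; area = 3084; answer 3084
Stage 4: S3 = 3084; threaded value p + q = 3085; d = -23; a(3) = -1*(39) + 1*(33) + 3*(-23) = -75; iterating: a(3)=-75, a(4)=213, a(5)=-171, a(6)=159, a(7)=309, a(8)=-663, a(9)=1449, a(10)=-1185, a(11)=645, a(12)=2517, a(13)=-5427, a(14)=9879, a(15)=-7755, a(16)=1353, a(17)=20529; answer 20529

20529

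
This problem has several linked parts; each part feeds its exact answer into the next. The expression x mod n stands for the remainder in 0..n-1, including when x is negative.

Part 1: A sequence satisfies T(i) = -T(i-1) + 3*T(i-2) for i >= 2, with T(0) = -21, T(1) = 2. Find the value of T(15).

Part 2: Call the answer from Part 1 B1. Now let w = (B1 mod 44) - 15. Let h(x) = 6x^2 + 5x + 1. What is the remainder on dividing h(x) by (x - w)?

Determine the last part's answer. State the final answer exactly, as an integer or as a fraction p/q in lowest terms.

345

Part 1: T(2) = -1*(2) + 3*(-21) = -65; iterating: T(2)=-65, T(3)=71, T(4)=-266, T(5)=479, T(6)=-1277, T(7)=2714, T(8)=-6545, T(9)=14687, T(10)=-34322, T(11)=78383, T(12)=-181349, T(13)=416498, T(14)=-960545, T(15)=2210039; answer 2210039
Part 2: B1 = 2210039; w = -8; remainder = value at the root: 6*(-8)^2 + 5*(-8)^1 + 1 = (384) + (-40) + (1) = 345; answer 345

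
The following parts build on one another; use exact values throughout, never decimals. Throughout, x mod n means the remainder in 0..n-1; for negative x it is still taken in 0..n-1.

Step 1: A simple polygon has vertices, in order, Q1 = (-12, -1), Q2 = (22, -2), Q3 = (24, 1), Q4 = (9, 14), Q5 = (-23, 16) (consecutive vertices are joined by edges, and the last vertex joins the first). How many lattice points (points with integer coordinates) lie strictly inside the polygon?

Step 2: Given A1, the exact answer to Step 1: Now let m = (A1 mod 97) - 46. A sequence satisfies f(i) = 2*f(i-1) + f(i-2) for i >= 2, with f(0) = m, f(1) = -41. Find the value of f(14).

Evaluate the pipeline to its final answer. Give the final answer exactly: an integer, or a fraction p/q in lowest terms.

-2341693

Step 1: cross terms: (-12*-2 - 22*-1)=46, (22*1 - 24*-2)=70, (24*14 - 9*1)=327, (9*16 - -23*14)=466, (-23*-1 - -12*16)=215; twice the area = |1124| = 1124; area = 562; boundary points = 1 + 1 + 1 + 2 + 1 = 6; strictly interior points = area - boundary/2 + 1 = 560; answer 560
Step 2: A1 = 560; m = 29; f(2) = 2*(-41) + 1*(29) = -53; iterating: f(2)=-53, f(3)=-147, f(4)=-347, f(5)=-841, f(6)=-2029, f(7)=-4899, f(8)=-11827, f(9)=-28553, f(10)=-68933, f(11)=-166419, f(12)=-401771, f(13)=-969961, f(14)=-2341693; answer -2341693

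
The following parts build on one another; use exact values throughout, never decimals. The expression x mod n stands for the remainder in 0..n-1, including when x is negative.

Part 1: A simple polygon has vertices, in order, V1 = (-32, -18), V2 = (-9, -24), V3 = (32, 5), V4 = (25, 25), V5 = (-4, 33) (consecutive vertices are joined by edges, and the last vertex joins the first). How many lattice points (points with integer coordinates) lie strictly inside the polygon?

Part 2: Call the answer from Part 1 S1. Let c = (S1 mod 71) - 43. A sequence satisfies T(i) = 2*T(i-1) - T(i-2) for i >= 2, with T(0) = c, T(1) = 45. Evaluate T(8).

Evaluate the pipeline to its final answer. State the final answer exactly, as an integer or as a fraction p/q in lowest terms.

388

Part 1: cross terms: (-32*-24 - -9*-18)=606, (-9*5 - 32*-24)=723, (32*25 - 25*5)=675, (25*33 - -4*25)=925, (-4*-18 - -32*33)=1128; twice the area = |4057| = 4057; area = 4057/2; boundary points = 1 + 1 + 1 + 1 + 1 = 5; strictly interior points = area - boundary/2 + 1 = 2027; answer 2027
Part 2: S1 = 2027; c = -4; T(2) = 2*(45) - 1*(-4) = 94; iterating: T(2)=94, T(3)=143, T(4)=192, T(5)=241, T(6)=290, T(7)=339, T(8)=388; answer 388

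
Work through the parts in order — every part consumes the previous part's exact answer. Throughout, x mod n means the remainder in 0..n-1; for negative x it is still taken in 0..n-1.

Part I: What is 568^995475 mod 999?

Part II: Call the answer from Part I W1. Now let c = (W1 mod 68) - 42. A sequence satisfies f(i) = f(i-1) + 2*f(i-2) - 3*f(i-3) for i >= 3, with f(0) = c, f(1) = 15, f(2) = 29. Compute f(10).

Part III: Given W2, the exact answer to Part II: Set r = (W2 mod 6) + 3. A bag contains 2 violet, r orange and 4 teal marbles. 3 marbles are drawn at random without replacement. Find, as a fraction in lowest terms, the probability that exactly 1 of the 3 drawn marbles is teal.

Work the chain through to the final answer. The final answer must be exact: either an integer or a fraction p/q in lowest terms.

Part I: squarings mod 999: 568^1=568, 568^2=946, 568^4=811, 568^8=379, 568^16=784, 568^32=271, 568^64=514, 568^128=460, 568^256=811, 568^512=379, 568^1024=784, 568^2048=271, 568^4096=514, 568^8192=460, 568^16384=811, 568^32768=379, 568^65536=784, 568^131072=271, 568^262144=514, 568^524288=460; 568^995475 = 568^1 * 568^2 * 568^16 * 568^128 * 568^4096 * 568^8192 * 568^65536 * 568^131072 * 568^262144 * 568^524288 = 865 (mod 999); answer 865
Part II: W1 = 865; c = 7; f(3) = 1*(29) + 2*(15) - 3*(7) = 38; iterating: f(3)=38, f(4)=51, f(5)=40, f(6)=28, f(7)=-45, f(8)=-109, f(9)=-283, f(10)=-366; answer -366
Part III: W2 = -366; r = 3; total draws C(9,3) = 84; favorable C(4,1)*C(5,2) = 40; P = 10/21; answer 10/21

10/21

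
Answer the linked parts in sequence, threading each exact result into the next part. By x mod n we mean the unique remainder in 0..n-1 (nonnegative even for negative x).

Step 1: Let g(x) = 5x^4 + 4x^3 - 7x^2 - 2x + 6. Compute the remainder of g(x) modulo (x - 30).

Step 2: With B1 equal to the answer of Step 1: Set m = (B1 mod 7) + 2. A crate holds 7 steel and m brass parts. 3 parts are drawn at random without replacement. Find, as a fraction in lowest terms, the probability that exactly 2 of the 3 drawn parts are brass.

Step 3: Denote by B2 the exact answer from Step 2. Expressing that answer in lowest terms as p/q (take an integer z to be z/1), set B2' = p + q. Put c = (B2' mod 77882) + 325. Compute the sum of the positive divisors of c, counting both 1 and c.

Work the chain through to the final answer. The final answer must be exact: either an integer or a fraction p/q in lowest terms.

Step 1: remainder = value at the root: 5*(30)^4 + 4*(30)^3 - 7*(30)^2 - 2*(30)^1 + 6 = (4050000) + (108000) + (-6300) + (-60) + (6) = 4151646; answer 4151646
Step 2: B1 = 4151646; m = 4; total draws C(11,3) = 165; favorable C(4,2)*C(7,1) = 42; P = 14/55; answer 14/55
Step 3: B2 = 14/55; threaded value p + q = 69; c = 394; 394 = 2 * 197; sigma = (1 + 2) * (1 + 197) = 3 * 198 = 594; answer 594

594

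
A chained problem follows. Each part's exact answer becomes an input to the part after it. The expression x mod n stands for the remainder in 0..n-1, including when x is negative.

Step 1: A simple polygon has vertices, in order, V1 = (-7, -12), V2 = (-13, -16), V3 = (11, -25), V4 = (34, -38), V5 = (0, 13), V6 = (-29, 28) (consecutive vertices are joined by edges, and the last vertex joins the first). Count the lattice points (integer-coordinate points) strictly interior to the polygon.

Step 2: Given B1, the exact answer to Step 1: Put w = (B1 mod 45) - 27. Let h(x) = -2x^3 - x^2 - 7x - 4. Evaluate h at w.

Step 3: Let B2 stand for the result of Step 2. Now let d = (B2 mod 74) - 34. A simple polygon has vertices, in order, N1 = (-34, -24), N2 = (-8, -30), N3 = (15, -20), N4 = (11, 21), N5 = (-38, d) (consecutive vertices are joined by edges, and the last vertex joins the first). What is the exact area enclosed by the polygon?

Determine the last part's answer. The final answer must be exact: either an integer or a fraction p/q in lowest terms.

3323/2

Step 1: cross terms: (-7*-16 - -13*-12)=-44, (-13*-25 - 11*-16)=501, (11*-38 - 34*-25)=432, (34*13 - 0*-38)=442, (0*28 - -29*13)=377, (-29*-12 - -7*28)=544; twice the area = |2252| = 2252; area = 1126; boundary points = 2 + 3 + 1 + 17 + 1 + 2 = 26; strictly interior points = area - boundary/2 + 1 = 1114; answer 1114
Step 2: B1 = 1114; w = 7; -2*(7)^3 - 1*(7)^2 - 7*(7)^1 - 4 = (-686) + (-49) + (-49) + (-4) = -788; answer -788
Step 3: B2 = -788; d = -8; cross terms: (-34*-30 - -8*-24)=828, (-8*-20 - 15*-30)=610, (15*21 - 11*-20)=535, (11*-8 - -38*21)=710, (-38*-24 - -34*-8)=640; twice the area = |3323| = 3323; area = 3323/2; answer 3323/2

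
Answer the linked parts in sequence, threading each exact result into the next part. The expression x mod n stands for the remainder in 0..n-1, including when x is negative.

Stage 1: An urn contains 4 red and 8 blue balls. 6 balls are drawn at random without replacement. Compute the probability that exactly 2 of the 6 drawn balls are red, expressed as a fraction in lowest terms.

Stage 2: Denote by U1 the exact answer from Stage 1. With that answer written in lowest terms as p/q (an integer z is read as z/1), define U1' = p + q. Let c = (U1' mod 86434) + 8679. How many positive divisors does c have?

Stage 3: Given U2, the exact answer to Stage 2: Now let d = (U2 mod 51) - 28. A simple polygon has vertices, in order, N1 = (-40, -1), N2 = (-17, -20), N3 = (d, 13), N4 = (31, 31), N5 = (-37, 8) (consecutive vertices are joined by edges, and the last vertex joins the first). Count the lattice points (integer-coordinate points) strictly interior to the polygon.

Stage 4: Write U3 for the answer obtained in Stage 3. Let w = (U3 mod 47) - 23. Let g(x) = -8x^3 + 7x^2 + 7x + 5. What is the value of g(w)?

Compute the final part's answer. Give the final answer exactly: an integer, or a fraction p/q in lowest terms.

1145

Stage 1: total draws C(12,6) = 924; favorable C(4,2)*C(8,4) = 420; P = 5/11; answer 5/11
Stage 2: U1 = 5/11; threaded value p + q = 16; c = 8695; 8695 = 5 * 37 * 47; number of divisors = (1+1) * (1+1) * (1+1) = 8; answer 8
Stage 3: U2 = 8; d = -20; cross terms: (-40*-20 - -17*-1)=783, (-17*13 - -20*-20)=-621, (-20*31 - 31*13)=-1023, (31*8 - -37*31)=1395, (-37*-1 - -40*8)=357; twice the area = |891| = 891; area = 891/2; boundary points = 1 + 3 + 3 + 1 + 3 = 11; strictly interior points = area - boundary/2 + 1 = 441; answer 441
Stage 4: U3 = 441; w = -5; -8*(-5)^3 + 7*(-5)^2 + 7*(-5)^1 + 5 = (1000) + (175) + (-35) + (5) = 1145; answer 1145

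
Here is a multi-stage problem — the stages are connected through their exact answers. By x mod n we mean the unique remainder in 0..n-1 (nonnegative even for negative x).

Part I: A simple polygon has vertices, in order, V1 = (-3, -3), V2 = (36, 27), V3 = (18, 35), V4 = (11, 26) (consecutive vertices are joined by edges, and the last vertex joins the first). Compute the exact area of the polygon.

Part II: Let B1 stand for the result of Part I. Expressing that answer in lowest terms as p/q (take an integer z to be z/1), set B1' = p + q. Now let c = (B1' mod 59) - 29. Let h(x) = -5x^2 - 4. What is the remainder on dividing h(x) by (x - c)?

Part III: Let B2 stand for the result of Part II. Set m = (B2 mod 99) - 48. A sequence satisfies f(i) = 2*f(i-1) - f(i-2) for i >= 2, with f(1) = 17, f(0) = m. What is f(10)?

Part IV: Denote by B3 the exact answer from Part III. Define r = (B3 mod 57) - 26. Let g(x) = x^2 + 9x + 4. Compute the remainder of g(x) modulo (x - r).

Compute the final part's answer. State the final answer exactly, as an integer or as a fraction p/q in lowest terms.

Part I: cross terms: (-3*27 - 36*-3)=27, (36*35 - 18*27)=774, (18*26 - 11*35)=83, (11*-3 - -3*26)=45; twice the area = |929| = 929; area = 929/2; answer 929/2
Part II: B1 = 929/2; threaded value p + q = 931; c = 17; remainder = value at the root: -5*(17)^2 - 4 = (-1445) + (-4) = -1449; answer -1449
Part III: B2 = -1449; m = -12; f(2) = 2*(17) - 1*(-12) = 46; iterating: f(2)=46, f(3)=75, f(4)=104, f(5)=133, f(6)=162, f(7)=191, f(8)=220, f(9)=249, f(10)=278; answer 278
Part IV: B3 = 278; r = 24; remainder = value at the root: 1*(24)^2 + 9*(24)^1 + 4 = (576) + (216) + (4) = 796; answer 796

796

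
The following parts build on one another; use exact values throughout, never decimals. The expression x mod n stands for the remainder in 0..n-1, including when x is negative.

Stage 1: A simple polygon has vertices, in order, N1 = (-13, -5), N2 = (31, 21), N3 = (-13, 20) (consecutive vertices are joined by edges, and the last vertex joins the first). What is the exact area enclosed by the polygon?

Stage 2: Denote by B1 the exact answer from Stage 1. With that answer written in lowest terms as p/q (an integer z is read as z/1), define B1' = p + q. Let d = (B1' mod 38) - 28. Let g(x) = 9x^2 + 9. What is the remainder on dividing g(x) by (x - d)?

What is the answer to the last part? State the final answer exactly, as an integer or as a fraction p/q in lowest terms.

738

Stage 1: cross terms: (-13*21 - 31*-5)=-118, (31*20 - -13*21)=893, (-13*-5 - -13*20)=325; twice the area = |1100| = 1100; area = 550; answer 550
Stage 2: B1 = 550; threaded value p + q = 551; d = -9; remainder = value at the root: 9*(-9)^2 + 9 = (729) + (9) = 738; answer 738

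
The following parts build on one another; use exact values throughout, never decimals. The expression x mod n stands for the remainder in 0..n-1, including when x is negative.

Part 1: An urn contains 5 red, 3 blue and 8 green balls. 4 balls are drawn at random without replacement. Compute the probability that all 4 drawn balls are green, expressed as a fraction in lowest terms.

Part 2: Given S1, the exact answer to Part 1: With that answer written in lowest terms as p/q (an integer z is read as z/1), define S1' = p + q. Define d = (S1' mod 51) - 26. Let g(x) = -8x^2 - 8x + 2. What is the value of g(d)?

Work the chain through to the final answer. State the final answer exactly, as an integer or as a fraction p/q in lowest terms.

-14

Part 1: total draws C(16,4) = 1820; favorable C(8,4) = 70; P = 1/26; answer 1/26
Part 2: S1 = 1/26; threaded value p + q = 27; d = 1; -8*(1)^2 - 8*(1)^1 + 2 = (-8) + (-8) + (2) = -14; answer -14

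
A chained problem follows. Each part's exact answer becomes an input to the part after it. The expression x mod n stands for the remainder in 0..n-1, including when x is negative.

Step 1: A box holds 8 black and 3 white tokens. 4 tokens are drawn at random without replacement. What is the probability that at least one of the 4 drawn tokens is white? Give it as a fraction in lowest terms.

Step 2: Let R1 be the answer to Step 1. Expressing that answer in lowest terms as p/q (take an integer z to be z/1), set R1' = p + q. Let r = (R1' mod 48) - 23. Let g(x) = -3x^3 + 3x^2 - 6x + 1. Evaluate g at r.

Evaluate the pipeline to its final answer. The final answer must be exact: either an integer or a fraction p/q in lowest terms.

5689

Step 1: total draws C(11,4) = 330; complement C(8,4) = 70; favorable 330 - 70 = 260; P = 26/33; answer 26/33
Step 2: R1 = 26/33; threaded value p + q = 59; r = -12; -3*(-12)^3 + 3*(-12)^2 - 6*(-12)^1 + 1 = (5184) + (432) + (72) + (1) = 5689; answer 5689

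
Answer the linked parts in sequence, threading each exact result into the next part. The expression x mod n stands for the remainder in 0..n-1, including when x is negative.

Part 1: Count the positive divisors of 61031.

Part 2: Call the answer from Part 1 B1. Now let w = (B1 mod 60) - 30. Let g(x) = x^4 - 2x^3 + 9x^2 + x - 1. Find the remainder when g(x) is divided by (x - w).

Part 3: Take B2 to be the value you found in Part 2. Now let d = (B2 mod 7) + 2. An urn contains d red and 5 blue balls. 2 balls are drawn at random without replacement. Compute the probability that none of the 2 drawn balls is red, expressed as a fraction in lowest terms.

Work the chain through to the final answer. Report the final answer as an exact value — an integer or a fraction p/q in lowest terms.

Part 1: 61031 is prime, so its only divisors are 1 and 61031; count = 2; answer 2
Part 2: B1 = 2; w = -28; remainder = value at the root: 1*(-28)^4 - 2*(-28)^3 + 9*(-28)^2 + 1*(-28)^1 - 1 = (614656) + (43904) + (7056) + (-28) + (-1) = 665587; answer 665587
Part 3: B2 = 665587; d = 8; total draws C(13,2) = 78; favorable C(5,2) = 10; P = 5/39; answer 5/39

5/39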